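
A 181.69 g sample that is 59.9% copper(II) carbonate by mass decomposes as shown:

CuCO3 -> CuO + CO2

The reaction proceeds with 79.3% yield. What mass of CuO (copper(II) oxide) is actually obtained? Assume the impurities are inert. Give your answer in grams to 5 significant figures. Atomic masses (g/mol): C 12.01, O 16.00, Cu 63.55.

Pure CuCO3 available = 181.69 g × 0.599 = 108.832 g.
M(CuCO3) = 63.55 + 12.01 + 3(16.00) = 123.56 g/mol.
M(CuO) = 63.55 + 16.00 = 79.55 g/mol.
n(CuCO3) = 108.832 g / 123.56 g/mol = 0.880805 mol.
From the equation the CuCO3:CuO mole ratio is 1:1, so n(CuO) = 0.880805 × 1/1 = 0.880805 mol.
Mass of CuO = 0.880805 mol × 79.55 g/mol = 70.0681 g.
Actual mass collected = 70.0681 g × 0.793 = 55.5640 g.

55.564 g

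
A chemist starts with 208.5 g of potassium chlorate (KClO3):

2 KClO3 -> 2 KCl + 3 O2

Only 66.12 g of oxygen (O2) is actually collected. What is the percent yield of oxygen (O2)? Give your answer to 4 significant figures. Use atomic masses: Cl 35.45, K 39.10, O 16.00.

80.97 %

M(KClO3) = 39.10 + 35.45 + 3(16.00) = 122.55 g/mol.
M(O2) = 2(16.00) = 32.00 g/mol.
n(KClO3) = 208.50 g / 122.55 g/mol = 1.7013 mol.
From the equation the KClO3:O2 mole ratio is 2:3, so n(O2) = 1.7013 × 3/2 = 2.5520 mol.
Mass of O2 = 2.5520 mol × 32.00 g/mol = 81.665 g.
This is the theoretical yield. Percent yield = 66.12 g / 81.665 g × 100% = 80.965%.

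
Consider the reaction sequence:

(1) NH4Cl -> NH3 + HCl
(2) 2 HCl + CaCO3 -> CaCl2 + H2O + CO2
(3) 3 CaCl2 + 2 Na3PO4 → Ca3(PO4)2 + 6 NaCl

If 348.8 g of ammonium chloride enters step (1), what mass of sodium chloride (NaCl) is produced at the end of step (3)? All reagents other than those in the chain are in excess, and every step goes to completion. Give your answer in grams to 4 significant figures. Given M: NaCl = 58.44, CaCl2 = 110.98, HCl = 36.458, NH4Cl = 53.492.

n(NH4Cl) = 348.8 / 53.492 = 6.5206 mol.
Reaction (1): NH4Cl→HCl ratio 1:1 ⇒ n(HCl) = 6.5206 mol.
Reaction (2): HCl→CaCl2 ratio 2:1 ⇒ n(CaCl2) = 3.2603 mol.
Reaction (3): CaCl2→NaCl ratio 3:6 ⇒ n(NaCl) = 6.5206 mol.
Mass of NaCl = 6.5206 × 58.44 = 381.06 g.

381.1 g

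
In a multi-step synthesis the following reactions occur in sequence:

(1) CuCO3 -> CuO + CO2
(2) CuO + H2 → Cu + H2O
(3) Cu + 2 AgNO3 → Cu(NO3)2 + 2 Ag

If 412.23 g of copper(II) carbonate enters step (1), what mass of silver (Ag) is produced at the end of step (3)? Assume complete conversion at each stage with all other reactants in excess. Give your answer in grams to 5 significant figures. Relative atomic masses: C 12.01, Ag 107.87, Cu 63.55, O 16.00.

719.77 g

M(CuCO3) = 63.55 + 12.01 + 3(16.00) = 123.56 g/mol.
M(Ag) = 107.87 g/mol.
n(CuCO3) = 412.23 / 123.56 = 3.33627 mol.
Reaction (1): CuCO3→CuO ratio 1:1 ⇒ n(CuO) = 3.33627 mol.
Reaction (2): CuO→Cu ratio 1:1 ⇒ n(Cu) = 3.33627 mol.
Reaction (3): Cu→Ag ratio 1:2 ⇒ n(Ag) = 6.67255 mol.
Mass of Ag = 6.67255 × 107.87 = 719.768 g.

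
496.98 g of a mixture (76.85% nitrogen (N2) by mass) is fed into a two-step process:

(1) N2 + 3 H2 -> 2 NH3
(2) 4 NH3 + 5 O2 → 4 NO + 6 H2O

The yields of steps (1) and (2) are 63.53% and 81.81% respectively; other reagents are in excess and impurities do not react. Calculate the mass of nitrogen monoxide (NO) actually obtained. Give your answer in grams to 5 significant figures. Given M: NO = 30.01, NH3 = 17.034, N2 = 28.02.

425.20 g

Pure N2 = 496.98 × 0.7685 = 381.929 g.
n(N2) = 381.929 / 28.02 = 13.6306 mol.
Step 1 (N2:NH3 = 1:2): theoretical n(NH3) = 27.2612 mol; at 63.53% yield, n(NH3) = 17.3190 mol.
Step 2 (NH3:NO = 4:4): theoretical n(NO) = 17.3190 mol, so theoretical mass = 17.3190 × 30.01 = 519.744 g.
At 81.81% yield, actual mass of NO = 519.744 × 0.8181 = 425.203 g.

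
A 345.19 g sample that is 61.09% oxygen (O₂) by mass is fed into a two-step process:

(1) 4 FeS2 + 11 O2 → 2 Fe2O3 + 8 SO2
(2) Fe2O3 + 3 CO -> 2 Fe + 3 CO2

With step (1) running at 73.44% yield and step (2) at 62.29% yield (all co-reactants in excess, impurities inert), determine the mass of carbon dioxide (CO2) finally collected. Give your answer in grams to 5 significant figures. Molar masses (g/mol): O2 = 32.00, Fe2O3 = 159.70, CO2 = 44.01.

72.367 g

Pure O2 = 345.19 × 0.6109 = 210.877 g.
n(O2) = 210.877 / 32.00 = 6.58989 mol.
Step 1 (O2:Fe2O3 = 11:2): theoretical n(Fe2O3) = 1.19816 mol; at 73.44% yield, n(Fe2O3) = 0.879930 mol.
Step 2 (Fe2O3:CO2 = 1:3): theoretical n(CO2) = 2.63979 mol, so theoretical mass = 2.63979 × 44.01 = 116.177 g.
At 62.29% yield, actual mass of CO2 = 116.177 × 0.6229 = 72.3668 g.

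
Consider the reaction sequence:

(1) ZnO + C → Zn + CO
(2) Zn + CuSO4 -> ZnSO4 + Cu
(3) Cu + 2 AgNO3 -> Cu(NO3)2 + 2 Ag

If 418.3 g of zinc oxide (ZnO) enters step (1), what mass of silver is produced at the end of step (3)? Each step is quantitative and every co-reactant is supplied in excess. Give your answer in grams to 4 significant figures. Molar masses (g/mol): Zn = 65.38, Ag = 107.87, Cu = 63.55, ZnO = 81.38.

1109 g

n(ZnO) = 418.3 / 81.38 = 5.1401 mol.
Reaction (1): ZnO→Zn ratio 1:1 ⇒ n(Zn) = 5.1401 mol.
Reaction (2): Zn→Cu ratio 1:1 ⇒ n(Cu) = 5.1401 mol.
Reaction (3): Cu→Ag ratio 1:2 ⇒ n(Ag) = 10.280 mol.
Mass of Ag = 10.280 × 107.87 = 1108.9 g.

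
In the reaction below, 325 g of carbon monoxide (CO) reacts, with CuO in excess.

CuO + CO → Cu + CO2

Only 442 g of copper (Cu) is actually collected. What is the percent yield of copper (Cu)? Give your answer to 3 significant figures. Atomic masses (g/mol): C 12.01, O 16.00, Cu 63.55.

M(CO) = 12.01 + 16.00 = 28.01 g/mol.
M(Cu) = 63.55 g/mol.
n(CO) = 325.0 g / 28.01 g/mol = 11.60 mol.
From the equation the CO:Cu mole ratio is 1:1, so n(Cu) = 11.60 × 1/1 = 11.60 mol.
Mass of Cu = 11.60 mol × 63.55 g/mol = 737.4 g.
This is the theoretical yield. Percent yield = 442 g / 737.4 g × 100% = 59.94%.

59.9 %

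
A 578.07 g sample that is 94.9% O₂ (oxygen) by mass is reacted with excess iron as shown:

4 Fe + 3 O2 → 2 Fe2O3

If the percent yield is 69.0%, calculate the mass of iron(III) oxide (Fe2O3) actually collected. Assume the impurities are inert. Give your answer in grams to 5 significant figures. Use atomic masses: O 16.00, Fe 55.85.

Pure O2 available = 578.07 g × 0.949 = 548.588 g.
M(O2) = 2(16.00) = 32.00 g/mol.
M(Fe2O3) = 2(55.85) + 3(16.00) = 159.70 g/mol.
n(O2) = 548.588 g / 32.00 g/mol = 17.1434 mol.
From the equation the O2:Fe2O3 mole ratio is 3:2, so n(Fe2O3) = 17.1434 × 2/3 = 11.4289 mol.
Mass of Fe2O3 = 11.4289 mol × 159.70 g/mol = 1825.20 g.
Actual mass collected = 1825.20 g × 0.690 = 1259.39 g.

1259.4 g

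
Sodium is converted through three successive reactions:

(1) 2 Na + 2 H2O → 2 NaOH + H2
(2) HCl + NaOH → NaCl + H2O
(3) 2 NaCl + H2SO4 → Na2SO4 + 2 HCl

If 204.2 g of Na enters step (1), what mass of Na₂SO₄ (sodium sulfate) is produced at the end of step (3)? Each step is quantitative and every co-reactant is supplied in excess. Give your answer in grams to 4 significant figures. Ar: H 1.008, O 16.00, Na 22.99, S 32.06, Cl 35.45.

M(Na) = 22.99 g/mol.
M(Na2SO4) = 2(22.99) + 32.06 + 4(16.00) = 142.04 g/mol.
n(Na) = 204.2 / 22.99 = 8.8821 mol.
Reaction (1): Na→NaOH ratio 2:2 ⇒ n(NaOH) = 8.8821 mol.
Reaction (2): NaOH→NaCl ratio 1:1 ⇒ n(NaCl) = 8.8821 mol.
Reaction (3): NaCl→Na2SO4 ratio 2:1 ⇒ n(Na2SO4) = 4.4411 mol.
Mass of Na2SO4 = 4.4411 × 142.04 = 630.81 g.

630.8 g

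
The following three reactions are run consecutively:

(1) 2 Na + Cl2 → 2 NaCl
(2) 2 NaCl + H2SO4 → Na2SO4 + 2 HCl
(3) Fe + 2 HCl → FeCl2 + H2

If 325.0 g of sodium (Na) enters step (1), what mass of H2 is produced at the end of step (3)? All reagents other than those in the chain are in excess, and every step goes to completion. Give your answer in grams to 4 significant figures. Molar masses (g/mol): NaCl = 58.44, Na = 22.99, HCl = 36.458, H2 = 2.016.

14.25 g

n(Na) = 325.0 / 22.99 = 14.137 mol.
Reaction (1): Na→NaCl ratio 2:2 ⇒ n(NaCl) = 14.137 mol.
Reaction (2): NaCl→HCl ratio 2:2 ⇒ n(HCl) = 14.137 mol.
Reaction (3): HCl→H2 ratio 2:1 ⇒ n(H2) = 7.0683 mol.
Mass of H2 = 7.0683 × 2.016 = 14.250 g.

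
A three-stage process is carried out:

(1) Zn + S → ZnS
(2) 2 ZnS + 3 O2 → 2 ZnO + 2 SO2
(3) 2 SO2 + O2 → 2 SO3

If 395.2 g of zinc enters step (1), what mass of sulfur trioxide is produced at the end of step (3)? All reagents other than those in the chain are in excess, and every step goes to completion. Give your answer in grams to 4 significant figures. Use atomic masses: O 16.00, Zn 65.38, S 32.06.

M(Zn) = 65.38 g/mol.
M(SO3) = 32.06 + 3(16.00) = 80.06 g/mol.
n(Zn) = 395.2 / 65.38 = 6.0447 mol.
Reaction (1): Zn→ZnS ratio 1:1 ⇒ n(ZnS) = 6.0447 mol.
Reaction (2): ZnS→SO2 ratio 2:2 ⇒ n(SO2) = 6.0447 mol.
Reaction (3): SO2→SO3 ratio 2:2 ⇒ n(SO3) = 6.0447 mol.
Mass of SO3 = 6.0447 × 80.06 = 483.94 g.

483.9 g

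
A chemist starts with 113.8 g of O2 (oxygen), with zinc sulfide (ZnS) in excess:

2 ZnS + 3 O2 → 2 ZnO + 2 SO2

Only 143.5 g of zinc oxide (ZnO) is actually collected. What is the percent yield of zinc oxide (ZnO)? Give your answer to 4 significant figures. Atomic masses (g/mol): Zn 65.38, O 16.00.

74.38 %

M(O2) = 2(16.00) = 32.00 g/mol.
M(ZnO) = 65.38 + 16.00 = 81.38 g/mol.
n(O2) = 113.80 g / 32.00 g/mol = 3.5562 mol.
From the equation the O2:ZnO mole ratio is 3:2, so n(ZnO) = 3.5562 × 2/3 = 2.3708 mol.
Mass of ZnO = 2.3708 mol × 81.38 g/mol = 192.94 g.
This is the theoretical yield. Percent yield = 143.5 g / 192.94 g × 100% = 74.376%.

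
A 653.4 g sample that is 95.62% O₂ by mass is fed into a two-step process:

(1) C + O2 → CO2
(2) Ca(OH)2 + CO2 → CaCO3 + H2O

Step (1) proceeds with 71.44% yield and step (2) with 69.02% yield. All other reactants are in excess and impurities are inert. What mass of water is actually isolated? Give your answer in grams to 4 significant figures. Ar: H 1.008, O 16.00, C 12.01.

173.4 g

Pure O2 = 653.4 × 0.9562 = 624.78 g.
M(O2) = 2(16.00) = 32.00 g/mol.
M(H2O) = 2(1.008) + 16.00 = 18.016 g/mol.
n(O2) = 624.78 / 32.00 = 19.524 mol.
Step 1 (O2:CO2 = 1:1): theoretical n(CO2) = 19.524 mol; at 71.44% yield, n(CO2) = 13.948 mol.
Step 2 (CO2:H2O = 1:1): theoretical n(H2O) = 13.948 mol, so theoretical mass = 13.948 × 18.016 = 251.29 g.
At 69.02% yield, actual mass of H2O = 251.29 × 0.6902 = 173.44 g.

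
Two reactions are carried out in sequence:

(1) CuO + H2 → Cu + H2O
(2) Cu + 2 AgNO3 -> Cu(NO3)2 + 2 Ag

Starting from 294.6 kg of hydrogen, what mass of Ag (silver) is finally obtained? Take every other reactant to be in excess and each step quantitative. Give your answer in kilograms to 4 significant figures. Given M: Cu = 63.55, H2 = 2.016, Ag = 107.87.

294.6 kg = 294600 g.
n(H2) = 294600 / 2.016 = 146130 mol.
Step 1 gives a 1:1 ratio of H2 to Cu, so n(Cu) = 146130 mol.
In step 2 the Cu:Ag ratio is 1:2, so n(Ag) = 292260 mol.
Mass of Ag = 292260 × 107.87 = 3.1526 × 10^7 g = 31530 kg.

31530 kg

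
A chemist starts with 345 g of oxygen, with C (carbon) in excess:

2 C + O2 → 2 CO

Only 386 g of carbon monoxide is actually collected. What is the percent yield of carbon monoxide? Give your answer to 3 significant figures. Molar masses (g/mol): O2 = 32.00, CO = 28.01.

n(O2) = 345.0 g / 32.00 g/mol = 10.78 mol.
From the equation the O2:CO mole ratio is 1:2, so n(CO) = 10.78 × 2/1 = 21.56 mol.
Mass of CO = 21.56 mol × 28.01 g/mol = 604.0 g.
This is the theoretical yield. Percent yield = 386 g / 604.0 g × 100% = 63.91%.

63.9 %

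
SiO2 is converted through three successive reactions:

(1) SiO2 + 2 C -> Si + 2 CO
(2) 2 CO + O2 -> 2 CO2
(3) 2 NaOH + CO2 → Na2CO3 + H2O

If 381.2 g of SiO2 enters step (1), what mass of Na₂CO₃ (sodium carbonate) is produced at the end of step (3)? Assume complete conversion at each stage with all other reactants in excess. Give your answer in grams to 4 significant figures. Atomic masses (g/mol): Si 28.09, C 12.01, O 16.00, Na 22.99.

1345 g

M(SiO2) = 28.09 + 2(16.00) = 60.09 g/mol.
M(Na2CO3) = 2(22.99) + 12.01 + 3(16.00) = 105.99 g/mol.
n(SiO2) = 381.2 / 60.09 = 6.3438 mol.
Reaction (1): SiO2→CO ratio 1:2 ⇒ n(CO) = 12.688 mol.
Reaction (2): CO→CO2 ratio 2:2 ⇒ n(CO2) = 12.688 mol.
Reaction (3): CO2→Na2CO3 ratio 1:1 ⇒ n(Na2CO3) = 12.688 mol.
Mass of Na2CO3 = 12.688 × 105.99 = 1344.8 g.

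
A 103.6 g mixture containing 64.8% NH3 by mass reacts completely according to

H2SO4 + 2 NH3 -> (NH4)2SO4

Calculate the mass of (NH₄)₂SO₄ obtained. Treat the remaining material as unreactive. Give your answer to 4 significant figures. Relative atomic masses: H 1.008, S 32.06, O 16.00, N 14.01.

Mass of pure NH3 = 103.6 g × 0.648 = 67.133 g.
M(NH3) = 14.01 + 3(1.008) = 17.034 g/mol.
M((NH4)2SO4) = 2(14.01) + 8(1.008) + 32.06 + 4(16.00) = 132.144 g/mol.
n(NH3) = 67.133 g / 17.034 g/mol = 3.9411 mol.
From the equation the NH3:(NH4)2SO4 mole ratio is 2:1, so n((NH4)2SO4) = 3.9411 × 1/2 = 1.9706 mol.
Mass of (NH4)2SO4 = 1.9706 mol × 132.144 g/mol = 260.40 g.

260.4 g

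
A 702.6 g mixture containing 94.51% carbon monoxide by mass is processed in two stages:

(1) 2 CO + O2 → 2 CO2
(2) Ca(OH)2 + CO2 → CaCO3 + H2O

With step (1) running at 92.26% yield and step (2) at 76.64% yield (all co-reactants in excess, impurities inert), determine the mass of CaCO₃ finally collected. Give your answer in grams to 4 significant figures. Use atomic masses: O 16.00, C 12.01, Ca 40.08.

1678 g

Pure CO = 702.6 × 0.9451 = 664.03 g.
M(CO) = 12.01 + 16.00 = 28.01 g/mol.
M(CaCO3) = 40.08 + 12.01 + 3(16.00) = 100.09 g/mol.
n(CO) = 664.03 / 28.01 = 23.707 mol.
Step 1 (CO:CO2 = 2:2): theoretical n(CO2) = 23.707 mol; at 92.26% yield, n(CO2) = 21.872 mol.
Step 2 (CO2:CaCO3 = 1:1): theoretical n(CaCO3) = 21.872 mol, so theoretical mass = 21.872 × 100.09 = 2189.2 g.
At 76.64% yield, actual mass of CaCO3 = 2189.2 × 0.7664 = 1677.8 g.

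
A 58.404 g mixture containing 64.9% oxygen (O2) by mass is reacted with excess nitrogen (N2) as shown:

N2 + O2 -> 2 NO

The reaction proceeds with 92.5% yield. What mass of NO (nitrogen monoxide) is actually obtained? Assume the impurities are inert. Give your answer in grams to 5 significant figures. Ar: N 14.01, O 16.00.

65.762 g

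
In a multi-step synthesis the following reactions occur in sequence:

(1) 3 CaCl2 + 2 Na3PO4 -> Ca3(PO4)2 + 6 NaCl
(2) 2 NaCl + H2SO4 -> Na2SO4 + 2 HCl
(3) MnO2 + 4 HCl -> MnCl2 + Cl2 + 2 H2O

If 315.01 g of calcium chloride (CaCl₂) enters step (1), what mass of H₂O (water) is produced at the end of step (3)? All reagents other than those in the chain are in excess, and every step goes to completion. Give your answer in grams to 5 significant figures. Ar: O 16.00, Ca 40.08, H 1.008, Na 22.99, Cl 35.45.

M(CaCl2) = 40.08 + 2(35.45) = 110.98 g/mol.
M(H2O) = 2(1.008) + 16.00 = 18.016 g/mol.
n(CaCl2) = 315.01 / 110.98 = 2.83844 mol.
Reaction (1): CaCl2→NaCl ratio 3:6 ⇒ n(NaCl) = 5.67688 mol.
Reaction (2): NaCl→HCl ratio 2:2 ⇒ n(HCl) = 5.67688 mol.
Reaction (3): HCl→H2O ratio 4:2 ⇒ n(H2O) = 2.83844 mol.
Mass of H2O = 2.83844 × 18.016 = 51.1373 g.

51.137 g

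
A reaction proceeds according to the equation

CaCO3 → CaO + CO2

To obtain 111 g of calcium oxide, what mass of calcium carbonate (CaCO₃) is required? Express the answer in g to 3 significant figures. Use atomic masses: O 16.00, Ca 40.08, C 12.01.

M(CaO) = 40.08 + 16.00 = 56.08 g/mol.
M(CaCO3) = 40.08 + 12.01 + 3(16.00) = 100.09 g/mol.
n(CaO) = 111.0 g / 56.08 g/mol = 1.979 mol.
From the equation the CaO:CaCO3 mole ratio is 1:1, so n(CaCO3) = 1.979 × 1/1 = 1.979 mol.
Mass of CaCO3 = 1.979 mol × 100.09 g/mol = 198.1 g.

198 g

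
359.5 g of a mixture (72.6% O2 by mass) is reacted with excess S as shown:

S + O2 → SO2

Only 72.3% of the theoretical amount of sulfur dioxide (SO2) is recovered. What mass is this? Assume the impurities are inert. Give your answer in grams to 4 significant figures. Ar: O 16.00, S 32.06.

377.8 g

Pure O2 available = 359.5 g × 0.726 = 261.00 g.
M(O2) = 2(16.00) = 32.00 g/mol.
M(SO2) = 32.06 + 2(16.00) = 64.06 g/mol.
n(O2) = 261.00 g / 32.00 g/mol = 8.1562 mol.
From the equation the O2:SO2 mole ratio is 1:1, so n(SO2) = 8.1562 × 1/1 = 8.1562 mol.
Mass of SO2 = 8.1562 mol × 64.06 g/mol = 522.48 g.
Actual mass collected = 522.48 g × 0.723 = 377.76 g.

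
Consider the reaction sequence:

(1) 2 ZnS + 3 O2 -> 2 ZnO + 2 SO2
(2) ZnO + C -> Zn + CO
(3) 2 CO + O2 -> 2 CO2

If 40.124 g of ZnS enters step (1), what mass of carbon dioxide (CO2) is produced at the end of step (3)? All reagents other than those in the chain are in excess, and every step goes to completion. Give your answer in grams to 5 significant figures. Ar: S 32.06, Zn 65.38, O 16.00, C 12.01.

M(ZnS) = 65.38 + 32.06 = 97.44 g/mol.
M(CO2) = 12.01 + 2(16.00) = 44.01 g/mol.
n(ZnS) = 40.124 / 97.44 = 0.411782 mol.
Reaction (1): ZnS→ZnO ratio 2:2 ⇒ n(ZnO) = 0.411782 mol.
Reaction (2): ZnO→CO ratio 1:1 ⇒ n(CO) = 0.411782 mol.
Reaction (3): CO→CO2 ratio 2:2 ⇒ n(CO2) = 0.411782 mol.
Mass of CO2 = 0.411782 × 44.01 = 18.1225 g.

18.123 g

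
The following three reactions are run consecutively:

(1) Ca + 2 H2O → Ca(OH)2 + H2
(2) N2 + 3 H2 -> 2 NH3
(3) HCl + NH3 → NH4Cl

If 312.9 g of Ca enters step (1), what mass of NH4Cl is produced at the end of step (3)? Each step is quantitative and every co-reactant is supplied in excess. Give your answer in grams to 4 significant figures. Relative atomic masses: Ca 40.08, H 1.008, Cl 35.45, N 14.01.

M(Ca) = 40.08 g/mol.
M(NH4Cl) = 14.01 + 4(1.008) + 35.45 = 53.492 g/mol.
n(Ca) = 312.9 / 40.08 = 7.8069 mol.
Reaction (1): Ca→H2 ratio 1:1 ⇒ n(H2) = 7.8069 mol.
Reaction (2): H2→NH3 ratio 3:2 ⇒ n(NH3) = 5.2046 mol.
Reaction (3): NH3→NH4Cl ratio 1:1 ⇒ n(NH4Cl) = 5.2046 mol.
Mass of NH4Cl = 5.2046 × 53.492 = 278.40 g.

278.4 g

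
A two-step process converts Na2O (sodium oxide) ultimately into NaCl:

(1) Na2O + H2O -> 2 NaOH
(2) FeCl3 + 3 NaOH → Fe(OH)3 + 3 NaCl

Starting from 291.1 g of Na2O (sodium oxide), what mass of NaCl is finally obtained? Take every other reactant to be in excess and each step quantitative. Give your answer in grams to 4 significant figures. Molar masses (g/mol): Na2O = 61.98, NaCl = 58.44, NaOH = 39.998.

n(Na2O) = 291.10 / 61.98 = 4.6967 mol.
Step 1 gives a 1:2 ratio of Na2O to NaOH, so n(NaOH) = 9.3934 mol.
In step 2 the NaOH:NaCl ratio is 3:3, so n(NaCl) = 9.3934 mol.
Mass of NaCl = 9.3934 × 58.44 = 548.95 g.

548.9 g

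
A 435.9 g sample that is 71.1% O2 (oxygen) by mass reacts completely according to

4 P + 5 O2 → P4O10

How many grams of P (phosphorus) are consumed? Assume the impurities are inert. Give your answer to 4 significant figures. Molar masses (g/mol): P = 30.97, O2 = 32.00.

Mass of pure O2 = 435.9 g × 0.711 = 309.92 g.
n(O2) = 309.92 g / 32.00 g/mol = 9.6852 mol.
From the equation the O2:P mole ratio is 5:4, so n(P) = 9.6852 × 4/5 = 7.7481 mol.
Mass of P = 7.7481 mol × 30.97 g/mol = 239.96 g.

240.0 g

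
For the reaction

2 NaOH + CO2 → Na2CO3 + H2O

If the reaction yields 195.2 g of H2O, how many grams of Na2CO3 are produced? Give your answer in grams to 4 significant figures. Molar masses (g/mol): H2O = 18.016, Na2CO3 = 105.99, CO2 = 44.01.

n(H2O) = 195.20 g / 18.016 g/mol = 10.835 mol.
From the equation the H2O:Na2CO3 mole ratio is 1:1, so n(Na2CO3) = 10.835 × 1/1 = 10.835 mol.
Mass of Na2CO3 = 10.835 mol × 105.99 g/mol = 1148.4 g.

1148 g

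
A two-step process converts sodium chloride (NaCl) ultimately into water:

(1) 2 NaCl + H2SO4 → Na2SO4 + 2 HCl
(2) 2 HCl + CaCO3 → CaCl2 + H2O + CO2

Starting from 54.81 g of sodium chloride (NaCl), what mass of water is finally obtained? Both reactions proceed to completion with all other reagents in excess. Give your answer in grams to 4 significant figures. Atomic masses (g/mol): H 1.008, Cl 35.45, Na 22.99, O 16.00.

8.448 g

M(NaCl) = 22.99 + 35.45 = 58.44 g/mol.
M(H2O) = 2(1.008) + 16.00 = 18.016 g/mol.
n(NaCl) = 54.810 / 58.44 = 0.93789 mol.
Step 1 gives a 2:2 ratio of NaCl to HCl, so n(HCl) = 0.93789 mol.
In step 2 the HCl:H2O ratio is 2:1, so n(H2O) = 0.46894 mol.
Mass of H2O = 0.46894 × 18.016 = 8.4485 g.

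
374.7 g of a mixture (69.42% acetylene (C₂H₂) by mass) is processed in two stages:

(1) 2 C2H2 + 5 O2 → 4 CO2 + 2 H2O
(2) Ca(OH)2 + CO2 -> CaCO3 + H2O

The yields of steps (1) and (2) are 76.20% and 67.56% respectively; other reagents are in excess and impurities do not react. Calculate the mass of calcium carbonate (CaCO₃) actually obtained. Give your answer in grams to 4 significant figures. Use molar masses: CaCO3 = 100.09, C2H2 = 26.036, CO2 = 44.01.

Pure C2H2 = 374.7 × 0.6942 = 260.12 g.
n(C2H2) = 260.12 / 26.036 = 9.9907 mol.
Step 1 (C2H2:CO2 = 2:4): theoretical n(CO2) = 19.981 mol; at 76.20% yield, n(CO2) = 15.226 mol.
Step 2 (CO2:CaCO3 = 1:1): theoretical n(CaCO3) = 15.226 mol, so theoretical mass = 15.226 × 100.09 = 1523.9 g.
At 67.56% yield, actual mass of CaCO3 = 1523.9 × 0.6756 = 1029.6 g.

1030 g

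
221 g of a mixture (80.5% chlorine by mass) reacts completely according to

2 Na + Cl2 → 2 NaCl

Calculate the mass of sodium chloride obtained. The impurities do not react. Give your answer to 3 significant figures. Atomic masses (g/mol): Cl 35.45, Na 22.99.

293 g

Mass of pure Cl2 = 221 g × 0.805 = 177.9 g.
M(Cl2) = 2(35.45) = 70.90 g/mol.
M(NaCl) = 22.99 + 35.45 = 58.44 g/mol.
n(Cl2) = 177.9 g / 70.90 g/mol = 2.509 mol.
From the equation the Cl2:NaCl mole ratio is 1:2, so n(NaCl) = 2.509 × 2/1 = 5.018 mol.
Mass of NaCl = 5.018 mol × 58.44 g/mol = 293.3 g.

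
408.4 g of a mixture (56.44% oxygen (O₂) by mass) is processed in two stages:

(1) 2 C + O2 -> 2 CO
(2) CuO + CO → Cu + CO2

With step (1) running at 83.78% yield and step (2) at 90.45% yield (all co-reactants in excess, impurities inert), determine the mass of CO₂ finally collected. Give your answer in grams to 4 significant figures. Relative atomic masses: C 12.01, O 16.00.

Pure O2 = 408.4 × 0.5644 = 230.50 g.
M(O2) = 2(16.00) = 32.00 g/mol.
M(CO2) = 12.01 + 2(16.00) = 44.01 g/mol.
n(O2) = 230.50 / 32.00 = 7.2032 mol.
Step 1 (O2:CO = 1:2): theoretical n(CO) = 14.406 mol; at 83.78% yield, n(CO) = 12.070 mol.
Step 2 (CO:CO2 = 1:1): theoretical n(CO2) = 12.070 mol, so theoretical mass = 12.070 × 44.01 = 531.18 g.
At 90.45% yield, actual mass of CO2 = 531.18 × 0.9045 = 480.46 g.

480.5 g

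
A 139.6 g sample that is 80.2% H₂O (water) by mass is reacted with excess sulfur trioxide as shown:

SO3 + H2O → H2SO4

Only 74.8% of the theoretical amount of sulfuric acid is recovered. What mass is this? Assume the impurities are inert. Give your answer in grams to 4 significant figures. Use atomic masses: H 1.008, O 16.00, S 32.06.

455.9 g

Pure H2O available = 139.6 g × 0.802 = 111.96 g.
M(H2O) = 2(1.008) + 16.00 = 18.016 g/mol.
M(H2SO4) = 2(1.008) + 32.06 + 4(16.00) = 98.076 g/mol.
n(H2O) = 111.96 g / 18.016 g/mol = 6.2144 mol.
From the equation the H2O:H2SO4 mole ratio is 1:1, so n(H2SO4) = 6.2144 × 1/1 = 6.2144 mol.
Mass of H2SO4 = 6.2144 mol × 98.076 g/mol = 609.49 g.
Actual mass collected = 609.49 g × 0.748 = 455.90 g.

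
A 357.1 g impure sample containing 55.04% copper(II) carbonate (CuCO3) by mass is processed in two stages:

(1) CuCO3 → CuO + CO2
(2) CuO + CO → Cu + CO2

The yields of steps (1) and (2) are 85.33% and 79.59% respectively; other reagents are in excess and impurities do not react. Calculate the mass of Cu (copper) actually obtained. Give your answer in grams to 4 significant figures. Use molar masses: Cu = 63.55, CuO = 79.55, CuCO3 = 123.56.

Pure CuCO3 = 357.1 × 0.5504 = 196.55 g.
n(CuCO3) = 196.55 / 123.56 = 1.5907 mol.
Step 1 (CuCO3:CuO = 1:1): theoretical n(CuO) = 1.5907 mol; at 85.33% yield, n(CuO) = 1.3574 mol.
Step 2 (CuO:Cu = 1:1): theoretical n(Cu) = 1.3574 mol, so theoretical mass = 1.3574 × 63.55 = 86.260 g.
At 79.59% yield, actual mass of Cu = 86.260 × 0.7959 = 68.654 g.

68.65 g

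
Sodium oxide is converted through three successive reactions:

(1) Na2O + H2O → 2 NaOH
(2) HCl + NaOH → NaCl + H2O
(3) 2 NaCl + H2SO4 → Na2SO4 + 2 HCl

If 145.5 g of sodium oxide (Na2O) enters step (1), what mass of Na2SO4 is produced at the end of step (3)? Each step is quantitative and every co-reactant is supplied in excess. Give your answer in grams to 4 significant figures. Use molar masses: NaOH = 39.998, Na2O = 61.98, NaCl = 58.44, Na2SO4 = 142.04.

n(Na2O) = 145.5 / 61.98 = 2.3475 mol.
Reaction (1): Na2O→NaOH ratio 1:2 ⇒ n(NaOH) = 4.6951 mol.
Reaction (2): NaOH→NaCl ratio 1:1 ⇒ n(NaCl) = 4.6951 mol.
Reaction (3): NaCl→Na2SO4 ratio 2:1 ⇒ n(Na2SO4) = 2.3475 mol.
Mass of Na2SO4 = 2.3475 × 142.04 = 333.44 g.

333.4 g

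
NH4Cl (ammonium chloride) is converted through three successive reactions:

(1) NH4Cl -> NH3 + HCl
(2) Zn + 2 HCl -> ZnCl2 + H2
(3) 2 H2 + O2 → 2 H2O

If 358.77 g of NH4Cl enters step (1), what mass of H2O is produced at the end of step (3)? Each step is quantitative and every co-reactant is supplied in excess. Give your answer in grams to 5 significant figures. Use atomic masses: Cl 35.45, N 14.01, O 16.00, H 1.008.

M(NH4Cl) = 14.01 + 4(1.008) + 35.45 = 53.492 g/mol.
M(H2O) = 2(1.008) + 16.00 = 18.016 g/mol.
n(NH4Cl) = 358.77 / 53.492 = 6.70698 mol.
Reaction (1): NH4Cl→HCl ratio 1:1 ⇒ n(HCl) = 6.70698 mol.
Reaction (2): HCl→H2 ratio 2:1 ⇒ n(H2) = 3.35349 mol.
Reaction (3): H2→H2O ratio 2:2 ⇒ n(H2O) = 3.35349 mol.
Mass of H2O = 3.35349 × 18.016 = 60.4165 g.

60.417 g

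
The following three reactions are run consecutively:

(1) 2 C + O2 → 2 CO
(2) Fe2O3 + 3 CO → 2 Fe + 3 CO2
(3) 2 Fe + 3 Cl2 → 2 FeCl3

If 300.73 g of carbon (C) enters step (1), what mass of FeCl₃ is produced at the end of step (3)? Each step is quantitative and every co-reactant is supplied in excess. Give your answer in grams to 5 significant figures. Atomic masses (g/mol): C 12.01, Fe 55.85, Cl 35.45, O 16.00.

2707.7 g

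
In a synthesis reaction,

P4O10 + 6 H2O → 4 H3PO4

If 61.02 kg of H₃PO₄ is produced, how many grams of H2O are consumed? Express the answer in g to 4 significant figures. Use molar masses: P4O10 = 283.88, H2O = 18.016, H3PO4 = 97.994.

Convert: 61.02 kg = 61020 g.
n(H3PO4) = 61020 g / 97.994 g/mol = 622.69 mol.
From the equation the H3PO4:H2O mole ratio is 4:6, so n(H2O) = 622.69 × 6/4 = 934.04 mol.
Mass of H2O = 934.04 mol × 18.016 g/mol = 16828 g.

16830 g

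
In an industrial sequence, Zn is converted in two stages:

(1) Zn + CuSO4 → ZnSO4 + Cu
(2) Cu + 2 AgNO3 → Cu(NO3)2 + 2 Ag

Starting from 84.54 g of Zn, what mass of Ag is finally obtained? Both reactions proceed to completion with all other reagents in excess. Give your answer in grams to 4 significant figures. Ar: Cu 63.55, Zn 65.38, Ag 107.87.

M(Zn) = 65.38 g/mol.
M(Ag) = 107.87 g/mol.
n(Zn) = 84.540 / 65.38 = 1.2931 mol.
Step 1 gives a 1:1 ratio of Zn to Cu, so n(Cu) = 1.2931 mol.
In step 2 the Cu:Ag ratio is 1:2, so n(Ag) = 2.5861 mol.
Mass of Ag = 2.5861 × 107.87 = 278.96 g.

279.0 g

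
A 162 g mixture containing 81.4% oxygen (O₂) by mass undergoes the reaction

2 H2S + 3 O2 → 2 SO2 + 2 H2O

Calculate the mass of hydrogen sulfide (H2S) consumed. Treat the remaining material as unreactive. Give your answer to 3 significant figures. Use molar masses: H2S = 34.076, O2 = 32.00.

Mass of pure O2 = 162 g × 0.814 = 131.9 g.
n(O2) = 131.9 g / 32.00 g/mol = 4.121 mol.
From the equation the O2:H2S mole ratio is 3:2, so n(H2S) = 4.121 × 2/3 = 2.747 mol.
Mass of H2S = 2.747 mol × 34.076 g/mol = 93.62 g.

93.6 g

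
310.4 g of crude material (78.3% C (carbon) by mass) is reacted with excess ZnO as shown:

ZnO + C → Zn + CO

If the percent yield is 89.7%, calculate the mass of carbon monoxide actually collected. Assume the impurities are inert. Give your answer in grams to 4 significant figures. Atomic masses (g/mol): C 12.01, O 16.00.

508.4 g

Pure C available = 310.4 g × 0.783 = 243.04 g.
M(C) = 12.01 g/mol.
M(CO) = 12.01 + 16.00 = 28.01 g/mol.
n(C) = 243.04 g / 12.01 g/mol = 20.237 mol.
From the equation the C:CO mole ratio is 1:1, so n(CO) = 20.237 × 1/1 = 20.237 mol.
Mass of CO = 20.237 mol × 28.01 g/mol = 566.83 g.
Actual mass collected = 566.83 g × 0.897 = 508.45 g.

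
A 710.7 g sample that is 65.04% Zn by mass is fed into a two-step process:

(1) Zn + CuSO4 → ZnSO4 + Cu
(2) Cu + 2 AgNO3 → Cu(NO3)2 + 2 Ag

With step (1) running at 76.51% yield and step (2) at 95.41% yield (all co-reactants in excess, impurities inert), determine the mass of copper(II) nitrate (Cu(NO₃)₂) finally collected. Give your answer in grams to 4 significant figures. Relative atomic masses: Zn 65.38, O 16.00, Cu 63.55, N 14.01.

Pure Zn = 710.7 × 0.6504 = 462.24 g.
M(Zn) = 65.38 g/mol.
M(Cu(NO3)2) = 63.55 + 2(14.01) + 6(16.00) = 187.57 g/mol.
n(Zn) = 462.24 / 65.38 = 7.0700 mol.
Step 1 (Zn:Cu = 1:1): theoretical n(Cu) = 7.0700 mol; at 76.51% yield, n(Cu) = 5.4093 mol.
Step 2 (Cu:Cu(NO3)2 = 1:1): theoretical n(Cu(NO3)2) = 5.4093 mol, so theoretical mass = 5.4093 × 187.57 = 1014.6 g.
At 95.41% yield, actual mass of Cu(NO3)2 = 1014.6 × 0.9541 = 968.05 g.

968.0 g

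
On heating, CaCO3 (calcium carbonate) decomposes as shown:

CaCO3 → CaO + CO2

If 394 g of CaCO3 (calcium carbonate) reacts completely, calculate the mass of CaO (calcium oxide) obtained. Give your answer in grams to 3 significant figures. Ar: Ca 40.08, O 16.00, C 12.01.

221 g

M(CaCO3) = 40.08 + 12.01 + 3(16.00) = 100.09 g/mol.
M(CaO) = 40.08 + 16.00 = 56.08 g/mol.
n(CaCO3) = 394.0 g / 100.09 g/mol = 3.936 mol.
From the equation the CaCO3:CaO mole ratio is 1:1, so n(CaO) = 3.936 × 1/1 = 3.936 mol.
Mass of CaO = 3.936 mol × 56.08 g/mol = 220.8 g.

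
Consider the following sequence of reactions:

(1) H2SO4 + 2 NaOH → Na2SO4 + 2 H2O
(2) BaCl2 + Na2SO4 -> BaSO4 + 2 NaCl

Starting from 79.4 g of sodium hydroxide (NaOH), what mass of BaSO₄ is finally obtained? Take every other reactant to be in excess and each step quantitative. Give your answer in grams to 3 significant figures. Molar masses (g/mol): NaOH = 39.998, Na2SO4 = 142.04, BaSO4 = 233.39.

232 g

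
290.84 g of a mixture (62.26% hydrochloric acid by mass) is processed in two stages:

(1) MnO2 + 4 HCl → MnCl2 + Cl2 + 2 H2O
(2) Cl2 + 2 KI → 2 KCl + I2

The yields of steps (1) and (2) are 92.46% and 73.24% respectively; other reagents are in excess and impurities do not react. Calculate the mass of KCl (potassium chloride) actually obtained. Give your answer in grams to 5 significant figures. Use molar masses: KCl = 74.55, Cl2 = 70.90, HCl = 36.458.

Pure HCl = 290.84 × 0.6226 = 181.077 g.
n(HCl) = 181.077 / 36.458 = 4.96673 mol.
Step 1 (HCl:Cl2 = 4:1): theoretical n(Cl2) = 1.24168 mol; at 92.46% yield, n(Cl2) = 1.14806 mol.
Step 2 (Cl2:KCl = 1:2): theoretical n(KCl) = 2.29612 mol, so theoretical mass = 2.29612 × 74.55 = 171.176 g.
At 73.24% yield, actual mass of KCl = 171.176 × 0.7324 = 125.369 g.

125.37 g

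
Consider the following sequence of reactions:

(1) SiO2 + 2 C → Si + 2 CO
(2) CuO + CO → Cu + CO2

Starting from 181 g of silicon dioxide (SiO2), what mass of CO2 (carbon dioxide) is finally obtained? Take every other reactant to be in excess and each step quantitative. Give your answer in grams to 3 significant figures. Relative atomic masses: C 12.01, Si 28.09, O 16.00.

265 g

M(SiO2) = 28.09 + 2(16.00) = 60.09 g/mol.
M(CO2) = 12.01 + 2(16.00) = 44.01 g/mol.
n(SiO2) = 181.0 / 60.09 = 3.012 mol.
Step 1 gives a 1:2 ratio of SiO2 to CO, so n(CO) = 6.024 mol.
In step 2 the CO:CO2 ratio is 1:1, so n(CO2) = 6.024 mol.
Mass of CO2 = 6.024 × 44.01 = 265.1 g.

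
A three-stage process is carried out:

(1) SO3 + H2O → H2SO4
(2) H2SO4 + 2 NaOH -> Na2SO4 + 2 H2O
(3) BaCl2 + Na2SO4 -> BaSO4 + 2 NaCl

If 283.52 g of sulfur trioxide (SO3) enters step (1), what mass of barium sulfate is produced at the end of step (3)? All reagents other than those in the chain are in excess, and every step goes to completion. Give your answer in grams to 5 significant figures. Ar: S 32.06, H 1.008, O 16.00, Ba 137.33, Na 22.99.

826.51 g

M(SO3) = 32.06 + 3(16.00) = 80.06 g/mol.
M(BaSO4) = 137.33 + 32.06 + 4(16.00) = 233.39 g/mol.
n(SO3) = 283.52 / 80.06 = 3.54134 mol.
Reaction (1): SO3→H2SO4 ratio 1:1 ⇒ n(H2SO4) = 3.54134 mol.
Reaction (2): H2SO4→Na2SO4 ratio 1:1 ⇒ n(Na2SO4) = 3.54134 mol.
Reaction (3): Na2SO4→BaSO4 ratio 1:1 ⇒ n(BaSO4) = 3.54134 mol.
Mass of BaSO4 = 3.54134 × 233.39 = 826.514 g.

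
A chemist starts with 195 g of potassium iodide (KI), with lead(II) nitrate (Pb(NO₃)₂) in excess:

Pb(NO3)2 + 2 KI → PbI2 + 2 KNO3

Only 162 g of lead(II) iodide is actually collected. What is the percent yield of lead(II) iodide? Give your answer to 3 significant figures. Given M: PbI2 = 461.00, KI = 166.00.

59.8 %

n(KI) = 195.0 g / 166.00 g/mol = 1.175 mol.
From the equation the KI:PbI2 mole ratio is 2:1, so n(PbI2) = 1.175 × 1/2 = 0.5873 mol.
Mass of PbI2 = 0.5873 mol × 461.00 g/mol = 270.8 g.
This is the theoretical yield. Percent yield = 162 g / 270.8 g × 100% = 59.83%.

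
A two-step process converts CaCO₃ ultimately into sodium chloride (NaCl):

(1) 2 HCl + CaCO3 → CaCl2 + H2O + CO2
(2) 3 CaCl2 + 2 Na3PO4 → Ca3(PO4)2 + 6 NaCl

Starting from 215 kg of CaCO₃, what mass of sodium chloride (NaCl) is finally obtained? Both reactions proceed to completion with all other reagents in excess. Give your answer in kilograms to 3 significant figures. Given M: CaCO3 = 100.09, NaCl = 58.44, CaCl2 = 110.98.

251 kg

215 kg = 215000 g.
n(CaCO3) = 215000 / 100.09 = 2148 mol.
Step 1 gives a 1:1 ratio of CaCO3 to CaCl2, so n(CaCl2) = 2148 mol.
In step 2 the CaCl2:NaCl ratio is 3:6, so n(NaCl) = 4296 mol.
Mass of NaCl = 4296 × 58.44 = 251100 g = 251 kg.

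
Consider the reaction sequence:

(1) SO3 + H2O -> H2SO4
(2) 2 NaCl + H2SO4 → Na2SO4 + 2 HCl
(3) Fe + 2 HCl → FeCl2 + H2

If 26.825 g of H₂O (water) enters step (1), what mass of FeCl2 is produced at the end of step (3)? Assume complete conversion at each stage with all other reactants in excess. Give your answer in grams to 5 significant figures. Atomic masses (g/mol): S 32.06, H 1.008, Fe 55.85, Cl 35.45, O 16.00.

188.72 g

M(H2O) = 2(1.008) + 16.00 = 18.016 g/mol.
M(FeCl2) = 55.85 + 2(35.45) = 126.75 g/mol.
n(H2O) = 26.825 / 18.016 = 1.48895 mol.
Reaction (1): H2O→H2SO4 ratio 1:1 ⇒ n(H2SO4) = 1.48895 mol.
Reaction (2): H2SO4→HCl ratio 1:2 ⇒ n(HCl) = 2.97791 mol.
Reaction (3): HCl→FeCl2 ratio 2:1 ⇒ n(FeCl2) = 1.48895 mol.
Mass of FeCl2 = 1.48895 × 126.75 = 188.725 g.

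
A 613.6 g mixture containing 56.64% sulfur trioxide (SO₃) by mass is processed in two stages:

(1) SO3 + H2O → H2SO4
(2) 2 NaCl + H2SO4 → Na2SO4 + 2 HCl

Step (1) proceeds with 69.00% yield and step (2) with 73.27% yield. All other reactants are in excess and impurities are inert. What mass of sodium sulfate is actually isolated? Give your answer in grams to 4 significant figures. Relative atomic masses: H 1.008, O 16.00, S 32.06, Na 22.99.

Pure SO3 = 613.6 × 0.5664 = 347.54 g.
M(SO3) = 32.06 + 3(16.00) = 80.06 g/mol.
M(Na2SO4) = 2(22.99) + 32.06 + 4(16.00) = 142.04 g/mol.
n(SO3) = 347.54 / 80.06 = 4.3410 mol.
Step 1 (SO3:H2SO4 = 1:1): theoretical n(H2SO4) = 4.3410 mol; at 69.00% yield, n(H2SO4) = 2.9953 mol.
Step 2 (H2SO4:Na2SO4 = 1:1): theoretical n(Na2SO4) = 2.9953 mol, so theoretical mass = 2.9953 × 142.04 = 425.45 g.
At 73.27% yield, actual mass of Na2SO4 = 425.45 × 0.7327 = 311.73 g.

311.7 g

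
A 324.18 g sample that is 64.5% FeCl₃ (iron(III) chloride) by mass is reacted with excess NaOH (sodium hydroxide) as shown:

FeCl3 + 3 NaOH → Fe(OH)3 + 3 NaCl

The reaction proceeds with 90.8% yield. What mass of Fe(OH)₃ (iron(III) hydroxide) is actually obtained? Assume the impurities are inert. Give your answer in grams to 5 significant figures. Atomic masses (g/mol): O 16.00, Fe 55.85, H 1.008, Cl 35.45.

125.10 g

Pure FeCl3 available = 324.18 g × 0.645 = 209.096 g.
M(FeCl3) = 55.85 + 3(35.45) = 162.20 g/mol.
M(Fe(OH)3) = 55.85 + 3(16.00) + 3(1.008) = 106.874 g/mol.
n(FeCl3) = 209.096 g / 162.20 g/mol = 1.28913 mol.
From the equation the FeCl3:Fe(OH)3 mole ratio is 1:1, so n(Fe(OH)3) = 1.28913 × 1/1 = 1.28913 mol.
Mass of Fe(OH)3 = 1.28913 mol × 106.874 g/mol = 137.774 g.
Actual mass collected = 137.774 g × 0.908 = 125.099 g.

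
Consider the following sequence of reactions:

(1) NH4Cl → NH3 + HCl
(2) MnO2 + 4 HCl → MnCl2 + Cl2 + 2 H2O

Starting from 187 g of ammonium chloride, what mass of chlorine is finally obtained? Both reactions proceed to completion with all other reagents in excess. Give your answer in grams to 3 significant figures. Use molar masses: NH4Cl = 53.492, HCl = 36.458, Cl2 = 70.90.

n(NH4Cl) = 187.0 / 53.492 = 3.496 mol.
Step 1 gives a 1:1 ratio of NH4Cl to HCl, so n(HCl) = 3.496 mol.
In step 2 the HCl:Cl2 ratio is 4:1, so n(Cl2) = 0.8740 mol.
Mass of Cl2 = 0.8740 × 70.90 = 61.96 g.

62.0 g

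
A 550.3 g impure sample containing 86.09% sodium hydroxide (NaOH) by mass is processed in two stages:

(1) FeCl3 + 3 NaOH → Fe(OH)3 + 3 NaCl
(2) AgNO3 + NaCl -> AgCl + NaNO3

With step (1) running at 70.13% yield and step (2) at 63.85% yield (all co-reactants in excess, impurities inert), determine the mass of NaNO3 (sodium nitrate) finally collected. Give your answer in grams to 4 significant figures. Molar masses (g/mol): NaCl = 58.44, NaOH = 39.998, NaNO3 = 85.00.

450.8 g

Pure NaOH = 550.3 × 0.8609 = 473.75 g.
n(NaOH) = 473.75 / 39.998 = 11.844 mol.
Step 1 (NaOH:NaCl = 3:3): theoretical n(NaCl) = 11.844 mol; at 70.13% yield, n(NaCl) = 8.3065 mol.
Step 2 (NaCl:NaNO3 = 1:1): theoretical n(NaNO3) = 8.3065 mol, so theoretical mass = 8.3065 × 85.00 = 706.05 g.
At 63.85% yield, actual mass of NaNO3 = 706.05 × 0.6385 = 450.81 g.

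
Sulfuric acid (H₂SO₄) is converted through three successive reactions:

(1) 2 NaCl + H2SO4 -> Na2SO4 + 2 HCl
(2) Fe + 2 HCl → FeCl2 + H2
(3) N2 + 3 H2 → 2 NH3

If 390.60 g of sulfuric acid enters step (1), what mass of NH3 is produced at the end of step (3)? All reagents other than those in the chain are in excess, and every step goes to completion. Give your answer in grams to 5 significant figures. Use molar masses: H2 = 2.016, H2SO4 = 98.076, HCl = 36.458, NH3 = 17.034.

n(H2SO4) = 390.60 / 98.076 = 3.98263 mol.
Reaction (1): H2SO4→HCl ratio 1:2 ⇒ n(HCl) = 7.96525 mol.
Reaction (2): HCl→H2 ratio 2:1 ⇒ n(H2) = 3.98263 mol.
Reaction (3): H2→NH3 ratio 3:2 ⇒ n(NH3) = 2.65508 mol.
Mass of NH3 = 2.65508 × 17.034 = 45.2267 g.

45.227 g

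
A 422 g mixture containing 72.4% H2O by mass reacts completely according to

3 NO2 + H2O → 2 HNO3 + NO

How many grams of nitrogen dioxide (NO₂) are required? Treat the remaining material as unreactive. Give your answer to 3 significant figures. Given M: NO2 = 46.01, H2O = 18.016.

2340 g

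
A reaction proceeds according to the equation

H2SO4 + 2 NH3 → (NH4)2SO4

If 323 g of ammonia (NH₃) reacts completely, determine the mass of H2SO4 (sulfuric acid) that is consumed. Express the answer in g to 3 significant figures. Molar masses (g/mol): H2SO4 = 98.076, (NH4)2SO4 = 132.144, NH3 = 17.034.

930 g

n(NH3) = 323.0 g / 17.034 g/mol = 18.96 mol.
From the equation the NH3:H2SO4 mole ratio is 2:1, so n(H2SO4) = 18.96 × 1/2 = 9.481 mol.
Mass of H2SO4 = 9.481 mol × 98.076 g/mol = 929.9 g.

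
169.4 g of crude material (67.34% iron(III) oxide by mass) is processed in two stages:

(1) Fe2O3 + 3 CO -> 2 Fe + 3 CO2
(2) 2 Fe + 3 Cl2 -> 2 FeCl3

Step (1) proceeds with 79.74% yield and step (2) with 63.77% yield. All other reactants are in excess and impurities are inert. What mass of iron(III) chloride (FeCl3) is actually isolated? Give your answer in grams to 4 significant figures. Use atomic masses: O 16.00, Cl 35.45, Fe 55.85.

Pure Fe2O3 = 169.4 × 0.6734 = 114.07 g.
M(Fe2O3) = 2(55.85) + 3(16.00) = 159.70 g/mol.
M(FeCl3) = 55.85 + 3(35.45) = 162.20 g/mol.
n(Fe2O3) = 114.07 / 159.70 = 0.71430 mol.
Step 1 (Fe2O3:Fe = 1:2): theoretical n(Fe) = 1.4286 mol; at 79.74% yield, n(Fe) = 1.1392 mol.
Step 2 (Fe:FeCl3 = 2:2): theoretical n(FeCl3) = 1.1392 mol, so theoretical mass = 1.1392 × 162.20 = 184.77 g.
At 63.77% yield, actual mass of FeCl3 = 184.77 × 0.6377 = 117.83 g.

117.8 g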